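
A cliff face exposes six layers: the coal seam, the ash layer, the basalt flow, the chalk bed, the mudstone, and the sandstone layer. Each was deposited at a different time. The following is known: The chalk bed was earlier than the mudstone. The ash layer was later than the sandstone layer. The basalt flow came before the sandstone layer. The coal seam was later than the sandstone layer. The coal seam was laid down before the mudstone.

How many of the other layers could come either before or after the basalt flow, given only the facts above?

Forced after the basalt flow: the ash layer, the coal seam, the mudstone, and the sandstone layer.
That leaves the chalk bed with no forced order relative to the basalt flow — 1.

1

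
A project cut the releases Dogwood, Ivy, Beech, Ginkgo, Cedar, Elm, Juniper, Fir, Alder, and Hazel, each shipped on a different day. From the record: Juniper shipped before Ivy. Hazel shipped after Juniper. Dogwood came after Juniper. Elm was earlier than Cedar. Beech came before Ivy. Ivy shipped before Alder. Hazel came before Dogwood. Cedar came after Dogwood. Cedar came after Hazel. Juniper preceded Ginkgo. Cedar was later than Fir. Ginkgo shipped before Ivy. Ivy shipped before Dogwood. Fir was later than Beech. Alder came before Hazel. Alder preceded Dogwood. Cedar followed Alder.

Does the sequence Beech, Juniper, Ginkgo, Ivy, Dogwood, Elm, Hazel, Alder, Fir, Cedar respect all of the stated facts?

no

The constraints require Alder before Dogwood, but in the proposed sequence Dogwood appears ahead of Alder. That one violation is enough.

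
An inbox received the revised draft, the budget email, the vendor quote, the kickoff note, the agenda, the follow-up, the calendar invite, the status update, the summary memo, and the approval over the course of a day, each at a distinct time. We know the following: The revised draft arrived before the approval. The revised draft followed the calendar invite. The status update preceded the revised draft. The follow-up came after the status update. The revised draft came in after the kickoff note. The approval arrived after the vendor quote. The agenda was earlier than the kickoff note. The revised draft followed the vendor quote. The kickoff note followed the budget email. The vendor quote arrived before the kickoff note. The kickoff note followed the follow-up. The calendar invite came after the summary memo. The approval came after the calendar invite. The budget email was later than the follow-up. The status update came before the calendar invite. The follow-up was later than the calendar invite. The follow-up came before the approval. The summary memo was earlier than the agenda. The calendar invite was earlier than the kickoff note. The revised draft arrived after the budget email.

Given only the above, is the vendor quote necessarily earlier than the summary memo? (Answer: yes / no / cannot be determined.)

No chain of stated constraints runs from the vendor quote to the summary memo, and none runs from the summary memo to the vendor quote either.
So the relative order of the vendor quote and the summary memo is not fixed by the given facts.

cannot be determined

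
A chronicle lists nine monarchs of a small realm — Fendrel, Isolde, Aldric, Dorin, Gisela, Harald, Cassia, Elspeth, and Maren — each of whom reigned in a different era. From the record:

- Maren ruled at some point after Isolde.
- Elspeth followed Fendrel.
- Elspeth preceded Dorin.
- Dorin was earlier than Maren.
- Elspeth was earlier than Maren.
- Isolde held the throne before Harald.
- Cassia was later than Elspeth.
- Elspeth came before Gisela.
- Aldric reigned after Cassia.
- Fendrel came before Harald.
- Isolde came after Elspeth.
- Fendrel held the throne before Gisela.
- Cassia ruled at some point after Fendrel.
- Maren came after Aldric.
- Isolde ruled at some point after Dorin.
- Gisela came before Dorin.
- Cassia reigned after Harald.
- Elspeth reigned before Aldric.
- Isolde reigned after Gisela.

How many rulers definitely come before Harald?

5

Directly stated before Harald: Fendrel and Isolde.
Dorin reaches Harald via Dorin → Isolde → Harald.
Elspeth reaches Harald via Elspeth → Isolde → Harald.
Gisela reaches Harald via Gisela → Isolde → Harald.
No chain forces Cassia (or any of the others) ahead of Harald.
That's Dorin, Elspeth, Fendrel, Gisela, and Isolde — 5 in all.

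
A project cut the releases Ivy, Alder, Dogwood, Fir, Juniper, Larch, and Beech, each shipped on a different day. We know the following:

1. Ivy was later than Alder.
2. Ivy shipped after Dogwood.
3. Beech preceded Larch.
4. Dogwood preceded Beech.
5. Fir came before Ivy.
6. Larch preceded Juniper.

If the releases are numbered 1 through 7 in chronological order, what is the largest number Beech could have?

Beech must come before Juniper and Larch — 2 releases forced after it.
Everything else can be placed before Beech in some valid order, so Beech can sit as late as position 7 − 2 = 5.

5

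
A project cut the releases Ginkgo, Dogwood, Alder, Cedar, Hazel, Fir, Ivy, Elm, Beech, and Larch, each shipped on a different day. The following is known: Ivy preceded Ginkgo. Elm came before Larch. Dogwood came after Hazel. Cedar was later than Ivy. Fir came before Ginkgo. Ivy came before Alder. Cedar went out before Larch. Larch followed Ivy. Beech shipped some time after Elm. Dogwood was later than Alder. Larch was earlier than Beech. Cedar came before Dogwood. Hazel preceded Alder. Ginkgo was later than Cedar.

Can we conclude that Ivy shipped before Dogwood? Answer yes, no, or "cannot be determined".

Chain the constraints: Ivy → Alder → Dogwood. Each link is directly stated, so Ivy comes before Dogwood.

yes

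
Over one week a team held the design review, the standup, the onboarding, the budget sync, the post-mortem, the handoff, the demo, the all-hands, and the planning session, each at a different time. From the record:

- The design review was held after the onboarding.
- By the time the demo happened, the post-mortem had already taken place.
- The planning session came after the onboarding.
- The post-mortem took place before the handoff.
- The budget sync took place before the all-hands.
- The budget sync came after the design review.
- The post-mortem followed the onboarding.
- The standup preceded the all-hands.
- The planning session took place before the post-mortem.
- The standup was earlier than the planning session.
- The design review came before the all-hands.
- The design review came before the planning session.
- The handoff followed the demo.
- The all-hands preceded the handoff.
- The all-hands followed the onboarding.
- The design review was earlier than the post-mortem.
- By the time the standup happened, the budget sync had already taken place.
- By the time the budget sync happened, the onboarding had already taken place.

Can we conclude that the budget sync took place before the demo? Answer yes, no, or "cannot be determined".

yes

Chain the constraints: the budget sync → the standup → the planning session → the post-mortem → the demo. Each link is directly stated, so the budget sync comes before the demo.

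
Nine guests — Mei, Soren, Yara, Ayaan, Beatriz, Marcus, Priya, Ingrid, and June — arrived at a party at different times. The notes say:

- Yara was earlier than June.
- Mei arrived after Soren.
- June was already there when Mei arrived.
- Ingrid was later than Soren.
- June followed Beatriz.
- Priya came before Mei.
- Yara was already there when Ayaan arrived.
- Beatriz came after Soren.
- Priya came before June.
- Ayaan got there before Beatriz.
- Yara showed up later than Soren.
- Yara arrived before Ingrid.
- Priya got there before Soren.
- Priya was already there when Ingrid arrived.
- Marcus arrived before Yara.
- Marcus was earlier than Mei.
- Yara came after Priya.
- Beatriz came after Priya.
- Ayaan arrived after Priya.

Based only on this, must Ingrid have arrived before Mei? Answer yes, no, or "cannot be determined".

cannot be determined

No chain of stated constraints runs from Ingrid to Mei, and none runs from Mei to Ingrid either.
So the relative order of Ingrid and Mei is not fixed by the given facts.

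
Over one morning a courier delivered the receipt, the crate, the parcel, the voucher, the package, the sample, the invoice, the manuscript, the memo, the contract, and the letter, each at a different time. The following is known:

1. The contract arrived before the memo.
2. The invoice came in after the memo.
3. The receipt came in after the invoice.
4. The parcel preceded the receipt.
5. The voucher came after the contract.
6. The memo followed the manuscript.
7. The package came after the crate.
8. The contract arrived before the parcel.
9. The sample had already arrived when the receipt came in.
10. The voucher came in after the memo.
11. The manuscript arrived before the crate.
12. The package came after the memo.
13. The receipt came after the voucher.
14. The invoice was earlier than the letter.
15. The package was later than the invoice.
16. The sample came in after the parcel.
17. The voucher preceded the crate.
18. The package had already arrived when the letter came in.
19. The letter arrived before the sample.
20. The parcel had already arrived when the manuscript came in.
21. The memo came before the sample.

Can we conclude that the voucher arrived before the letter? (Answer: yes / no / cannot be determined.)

yes

Chain the constraints: the voucher → the crate → the package → the letter. Each link is directly stated, so the voucher comes before the letter.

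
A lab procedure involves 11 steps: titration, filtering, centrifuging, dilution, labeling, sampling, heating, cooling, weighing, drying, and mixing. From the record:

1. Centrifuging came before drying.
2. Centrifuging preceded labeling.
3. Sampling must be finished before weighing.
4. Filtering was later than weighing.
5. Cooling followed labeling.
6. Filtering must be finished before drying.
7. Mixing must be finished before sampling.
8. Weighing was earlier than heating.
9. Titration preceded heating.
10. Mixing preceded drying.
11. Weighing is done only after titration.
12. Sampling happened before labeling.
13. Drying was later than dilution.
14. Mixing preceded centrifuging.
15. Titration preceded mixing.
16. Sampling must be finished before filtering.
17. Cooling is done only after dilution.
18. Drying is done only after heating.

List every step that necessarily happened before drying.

Directly stated before drying: centrifuging, dilution, filtering, heating, and mixing.
Sampling reaches drying via sampling → filtering → drying.
Titration reaches drying via titration → mixing → drying.
Weighing reaches drying via weighing → heating → drying.

centrifuging, dilution, filtering, heating, mixing, sampling, titration, weighing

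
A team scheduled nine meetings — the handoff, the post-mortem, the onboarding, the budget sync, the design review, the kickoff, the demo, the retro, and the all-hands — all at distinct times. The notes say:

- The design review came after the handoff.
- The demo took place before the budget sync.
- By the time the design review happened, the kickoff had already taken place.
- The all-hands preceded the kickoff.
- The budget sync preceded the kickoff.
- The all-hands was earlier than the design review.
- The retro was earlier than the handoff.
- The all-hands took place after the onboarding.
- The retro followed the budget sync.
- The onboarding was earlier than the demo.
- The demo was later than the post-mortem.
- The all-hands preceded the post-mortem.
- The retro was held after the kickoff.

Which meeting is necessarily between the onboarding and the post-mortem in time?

Tracing the constraints gives the onboarding → the all-hands → the post-mortem, so the all-hands sits after the onboarding and before the post-mortem.
No other meeting is forced both after the onboarding and before the post-mortem.

the all-hands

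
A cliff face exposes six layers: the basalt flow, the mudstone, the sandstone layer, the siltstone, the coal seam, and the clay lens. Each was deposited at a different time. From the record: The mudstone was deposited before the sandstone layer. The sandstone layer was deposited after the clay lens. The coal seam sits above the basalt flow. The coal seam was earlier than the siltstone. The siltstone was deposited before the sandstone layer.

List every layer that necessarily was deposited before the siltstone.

Directly stated before the siltstone: the coal seam.
The basalt flow reaches the siltstone via the basalt flow → the coal seam → the siltstone.
No chain forces the sandstone layer (or any of the others) ahead of the siltstone.

the basalt flow, the coal seam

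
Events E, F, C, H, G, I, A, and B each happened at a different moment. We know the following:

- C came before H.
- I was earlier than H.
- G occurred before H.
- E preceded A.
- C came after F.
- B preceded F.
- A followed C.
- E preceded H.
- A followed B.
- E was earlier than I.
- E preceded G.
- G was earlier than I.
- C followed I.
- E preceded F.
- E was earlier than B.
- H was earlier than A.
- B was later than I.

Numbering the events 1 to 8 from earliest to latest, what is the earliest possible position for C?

6

B, E, F, G, and I must all come before C — 5 forced predecessors.
Nothing else is forced ahead of C, so its earliest slot is position 5 + 1 = 6.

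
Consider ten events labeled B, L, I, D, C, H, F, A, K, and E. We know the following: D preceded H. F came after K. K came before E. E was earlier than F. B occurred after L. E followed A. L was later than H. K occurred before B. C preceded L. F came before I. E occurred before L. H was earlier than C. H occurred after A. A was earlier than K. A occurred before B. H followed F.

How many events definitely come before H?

Directly stated before H: A, D, and F.
E reaches H via E → F → H.
K reaches H via K → F → H.
No chain forces C (or any of the others) ahead of H.
That's A, D, E, F, and K — 5 in all.

5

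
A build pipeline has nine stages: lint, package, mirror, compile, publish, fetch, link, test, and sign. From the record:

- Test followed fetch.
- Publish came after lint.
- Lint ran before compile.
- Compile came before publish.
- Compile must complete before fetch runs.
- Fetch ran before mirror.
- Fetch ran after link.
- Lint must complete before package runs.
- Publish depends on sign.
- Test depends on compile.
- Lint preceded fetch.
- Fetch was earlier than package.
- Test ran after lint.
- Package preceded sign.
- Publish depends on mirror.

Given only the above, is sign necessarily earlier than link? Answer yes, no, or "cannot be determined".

Tracing the constraints gives link → fetch → package → sign, so link must come before sign.
That means sign cannot be before link.

no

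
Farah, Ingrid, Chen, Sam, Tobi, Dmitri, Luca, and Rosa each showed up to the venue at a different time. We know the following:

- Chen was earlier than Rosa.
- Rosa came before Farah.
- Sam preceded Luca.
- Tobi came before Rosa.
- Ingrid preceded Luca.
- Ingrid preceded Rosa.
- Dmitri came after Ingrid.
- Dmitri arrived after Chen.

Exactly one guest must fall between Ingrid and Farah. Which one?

Rosa

Tracing the constraints gives Ingrid → Rosa → Farah, so Rosa sits after Ingrid and before Farah.
No other guest is forced both after Ingrid and before Farah.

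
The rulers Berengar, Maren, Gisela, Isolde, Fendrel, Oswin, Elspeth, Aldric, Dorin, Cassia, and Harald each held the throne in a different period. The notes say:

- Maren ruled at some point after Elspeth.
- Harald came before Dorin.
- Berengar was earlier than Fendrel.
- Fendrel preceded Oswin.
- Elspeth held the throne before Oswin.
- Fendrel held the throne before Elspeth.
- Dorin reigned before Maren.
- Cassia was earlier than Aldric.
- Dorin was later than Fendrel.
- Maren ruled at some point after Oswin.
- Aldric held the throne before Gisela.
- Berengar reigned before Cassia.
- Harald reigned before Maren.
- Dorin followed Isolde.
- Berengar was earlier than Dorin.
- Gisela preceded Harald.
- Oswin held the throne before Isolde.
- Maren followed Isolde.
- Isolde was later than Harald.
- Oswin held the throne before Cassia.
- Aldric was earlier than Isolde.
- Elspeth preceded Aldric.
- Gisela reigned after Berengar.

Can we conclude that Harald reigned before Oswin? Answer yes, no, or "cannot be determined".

no

Tracing the constraints gives Oswin → Cassia → Aldric → Gisela → Harald, so Oswin must come before Harald.
That means Harald cannot be before Oswin.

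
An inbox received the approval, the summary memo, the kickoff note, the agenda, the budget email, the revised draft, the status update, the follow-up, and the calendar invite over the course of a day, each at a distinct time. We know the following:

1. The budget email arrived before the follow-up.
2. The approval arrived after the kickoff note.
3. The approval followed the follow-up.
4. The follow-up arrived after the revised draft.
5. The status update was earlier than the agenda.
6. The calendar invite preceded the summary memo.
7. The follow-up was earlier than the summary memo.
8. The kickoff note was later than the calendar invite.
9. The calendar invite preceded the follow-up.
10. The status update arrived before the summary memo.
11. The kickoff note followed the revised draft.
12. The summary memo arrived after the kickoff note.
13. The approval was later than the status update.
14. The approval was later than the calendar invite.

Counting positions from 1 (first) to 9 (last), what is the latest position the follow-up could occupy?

The follow-up must come before the approval and the summary memo — 2 messages forced after it.
Everything else can be placed before the follow-up in some valid order, so the follow-up can sit as late as position 9 − 2 = 7.

7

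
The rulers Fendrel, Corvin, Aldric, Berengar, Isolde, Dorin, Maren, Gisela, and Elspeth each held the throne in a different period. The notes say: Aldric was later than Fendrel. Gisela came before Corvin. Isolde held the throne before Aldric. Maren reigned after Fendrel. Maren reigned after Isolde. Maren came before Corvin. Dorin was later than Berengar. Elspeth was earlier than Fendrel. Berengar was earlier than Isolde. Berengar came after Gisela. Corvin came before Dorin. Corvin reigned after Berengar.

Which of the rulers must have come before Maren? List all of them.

Directly stated before Maren: Fendrel and Isolde.
Berengar reaches Maren via Berengar → Isolde → Maren.
Elspeth reaches Maren via Elspeth → Fendrel → Maren.
Gisela reaches Maren via Gisela → Berengar → Isolde → Maren.

Berengar, Elspeth, Fendrel, Gisela, Isolde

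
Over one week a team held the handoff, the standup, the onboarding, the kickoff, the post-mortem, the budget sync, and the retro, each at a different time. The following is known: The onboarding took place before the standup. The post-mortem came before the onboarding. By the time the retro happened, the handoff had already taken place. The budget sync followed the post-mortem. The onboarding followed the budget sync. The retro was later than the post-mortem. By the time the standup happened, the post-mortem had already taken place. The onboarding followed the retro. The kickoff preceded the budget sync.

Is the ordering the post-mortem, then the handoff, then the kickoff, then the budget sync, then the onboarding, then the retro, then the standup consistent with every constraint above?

no

The constraints require the retro before the onboarding, but in the proposed sequence the onboarding appears ahead of the retro. That one violation is enough.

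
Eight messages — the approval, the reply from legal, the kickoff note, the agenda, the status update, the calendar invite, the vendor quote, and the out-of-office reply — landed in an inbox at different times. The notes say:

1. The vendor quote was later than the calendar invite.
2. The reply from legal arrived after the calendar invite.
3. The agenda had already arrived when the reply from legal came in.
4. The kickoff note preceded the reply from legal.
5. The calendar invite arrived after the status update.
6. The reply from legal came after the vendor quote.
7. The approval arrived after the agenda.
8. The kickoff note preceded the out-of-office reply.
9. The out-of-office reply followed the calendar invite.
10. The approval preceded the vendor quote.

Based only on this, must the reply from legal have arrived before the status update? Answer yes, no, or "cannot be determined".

Tracing the constraints gives the status update → the calendar invite → the reply from legal, so the status update must come before the reply from legal.
That means the reply from legal cannot be before the status update.

no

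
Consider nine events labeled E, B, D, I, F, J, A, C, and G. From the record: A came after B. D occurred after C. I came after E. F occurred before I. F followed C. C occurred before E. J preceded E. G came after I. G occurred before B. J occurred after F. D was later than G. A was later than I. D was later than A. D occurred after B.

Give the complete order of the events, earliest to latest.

C, F, J, E, I, G, B, A, D

The constraints fix every adjacent pair, so only one ordering works:
C → F → J → E → I → G → B → A → D.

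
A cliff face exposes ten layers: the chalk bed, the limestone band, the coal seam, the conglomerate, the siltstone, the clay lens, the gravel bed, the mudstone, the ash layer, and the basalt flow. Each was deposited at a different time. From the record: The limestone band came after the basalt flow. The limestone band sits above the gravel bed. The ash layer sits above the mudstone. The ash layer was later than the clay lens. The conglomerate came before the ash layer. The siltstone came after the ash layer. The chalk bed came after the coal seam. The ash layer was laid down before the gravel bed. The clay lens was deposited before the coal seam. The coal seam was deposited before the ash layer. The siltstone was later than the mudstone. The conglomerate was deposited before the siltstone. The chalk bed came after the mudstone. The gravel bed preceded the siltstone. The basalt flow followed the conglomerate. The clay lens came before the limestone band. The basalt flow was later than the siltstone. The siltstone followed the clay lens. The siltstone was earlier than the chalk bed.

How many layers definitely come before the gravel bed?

Directly stated before the gravel bed: the ash layer.
The clay lens reaches the gravel bed via the clay lens → the ash layer → the gravel bed.
The coal seam reaches the gravel bed via the coal seam → the ash layer → the gravel bed.
The conglomerate reaches the gravel bed via the conglomerate → the ash layer → the gravel bed.
Likewise the mudstone reaches the gravel bed by chaining the stated constraints.
No chain forces the limestone band (or any of the others) ahead of the gravel bed.
That's the ash layer, the clay lens, the coal seam, the conglomerate, and the mudstone — 5 in all.

5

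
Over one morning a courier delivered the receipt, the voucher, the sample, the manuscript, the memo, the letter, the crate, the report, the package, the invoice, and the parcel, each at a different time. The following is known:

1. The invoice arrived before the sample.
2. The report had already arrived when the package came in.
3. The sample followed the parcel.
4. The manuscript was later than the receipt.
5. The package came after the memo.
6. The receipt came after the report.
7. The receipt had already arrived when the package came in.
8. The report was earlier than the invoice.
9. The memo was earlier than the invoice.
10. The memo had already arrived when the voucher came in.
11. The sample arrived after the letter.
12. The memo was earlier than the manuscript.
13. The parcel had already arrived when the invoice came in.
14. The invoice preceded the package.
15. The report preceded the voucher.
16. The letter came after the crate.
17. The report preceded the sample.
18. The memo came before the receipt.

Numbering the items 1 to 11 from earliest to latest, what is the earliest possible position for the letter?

2

The crate must come before the letter — 1 forced predecessor.
Nothing else is forced ahead of the letter, so its earliest slot is position 1 + 1 = 2.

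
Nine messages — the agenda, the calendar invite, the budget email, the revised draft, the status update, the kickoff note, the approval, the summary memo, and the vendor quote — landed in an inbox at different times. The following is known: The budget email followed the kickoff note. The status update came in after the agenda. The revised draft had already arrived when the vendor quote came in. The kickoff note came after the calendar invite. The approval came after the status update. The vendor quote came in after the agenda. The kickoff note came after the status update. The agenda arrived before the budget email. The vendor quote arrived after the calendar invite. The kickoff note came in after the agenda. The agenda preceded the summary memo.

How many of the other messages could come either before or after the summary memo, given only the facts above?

Forced before the summary memo: the agenda.
That leaves the approval, the budget email, the calendar invite, the kickoff note, the revised draft, the status update, and the vendor quote with no forced order relative to the summary memo — 7.

7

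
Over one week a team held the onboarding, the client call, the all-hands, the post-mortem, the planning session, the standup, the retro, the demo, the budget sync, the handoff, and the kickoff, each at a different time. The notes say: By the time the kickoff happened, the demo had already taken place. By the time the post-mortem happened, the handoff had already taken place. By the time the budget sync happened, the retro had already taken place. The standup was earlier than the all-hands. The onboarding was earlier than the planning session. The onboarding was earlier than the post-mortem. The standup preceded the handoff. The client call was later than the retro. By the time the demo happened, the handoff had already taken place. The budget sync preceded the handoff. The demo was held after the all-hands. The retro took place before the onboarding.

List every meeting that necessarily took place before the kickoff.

Directly stated before the kickoff: the demo.
The all-hands reaches the kickoff via the all-hands → the demo → the kickoff.
The budget sync reaches the kickoff via the budget sync → the handoff → the demo → the kickoff.
The handoff reaches the kickoff via the handoff → the demo → the kickoff.
Likewise the retro and the standup each reach the kickoff by chaining the stated constraints.
No chain forces the onboarding (or any of the others) ahead of the kickoff.

the all-hands, the budget sync, the demo, the handoff, the retro, the standup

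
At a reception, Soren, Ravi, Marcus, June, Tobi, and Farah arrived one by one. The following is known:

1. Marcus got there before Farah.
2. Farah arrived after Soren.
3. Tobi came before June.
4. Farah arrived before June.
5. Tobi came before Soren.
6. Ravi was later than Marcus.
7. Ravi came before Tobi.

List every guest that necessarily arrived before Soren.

Directly stated before Soren: Tobi.
Marcus reaches Soren via Marcus → Ravi → Tobi → Soren.
Ravi reaches Soren via Ravi → Tobi → Soren.

Marcus, Ravi, Tobi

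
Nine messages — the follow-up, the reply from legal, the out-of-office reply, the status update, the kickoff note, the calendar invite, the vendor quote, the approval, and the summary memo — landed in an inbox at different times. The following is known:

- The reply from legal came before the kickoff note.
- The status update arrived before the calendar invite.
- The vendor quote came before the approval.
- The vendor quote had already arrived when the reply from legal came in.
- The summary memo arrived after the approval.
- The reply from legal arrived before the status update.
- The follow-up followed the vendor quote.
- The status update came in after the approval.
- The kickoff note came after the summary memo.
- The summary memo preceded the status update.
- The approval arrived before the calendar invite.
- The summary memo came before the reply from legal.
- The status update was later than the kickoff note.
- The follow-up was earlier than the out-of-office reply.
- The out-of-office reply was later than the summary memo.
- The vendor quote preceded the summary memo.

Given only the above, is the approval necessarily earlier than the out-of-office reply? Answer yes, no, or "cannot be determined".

Chain the constraints: the approval → the summary memo → the out-of-office reply. Each link is directly stated, so the approval comes before the out-of-office reply.

yes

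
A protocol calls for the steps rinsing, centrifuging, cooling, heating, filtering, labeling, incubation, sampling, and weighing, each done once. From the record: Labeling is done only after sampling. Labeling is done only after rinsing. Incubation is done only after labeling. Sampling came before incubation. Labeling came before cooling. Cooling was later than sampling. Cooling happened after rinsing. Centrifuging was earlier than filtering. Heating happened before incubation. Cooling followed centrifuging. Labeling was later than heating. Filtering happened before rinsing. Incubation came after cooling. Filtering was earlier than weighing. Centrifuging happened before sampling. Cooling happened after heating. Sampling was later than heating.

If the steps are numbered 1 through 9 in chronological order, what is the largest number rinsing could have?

6

Rinsing must come before cooling, incubation, and labeling — 3 steps forced after it.
Everything else can be placed before rinsing in some valid order, so rinsing can sit as late as position 9 − 3 = 6.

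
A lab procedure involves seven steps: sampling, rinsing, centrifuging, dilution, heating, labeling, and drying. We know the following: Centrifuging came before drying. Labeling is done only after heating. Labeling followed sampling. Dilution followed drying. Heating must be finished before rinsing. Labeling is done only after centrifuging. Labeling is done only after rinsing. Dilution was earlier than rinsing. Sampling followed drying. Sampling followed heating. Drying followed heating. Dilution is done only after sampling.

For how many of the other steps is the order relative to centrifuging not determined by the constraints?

1

Forced after centrifuging: dilution, drying, labeling, rinsing, and sampling.
That leaves heating with no forced order relative to centrifuging — 1.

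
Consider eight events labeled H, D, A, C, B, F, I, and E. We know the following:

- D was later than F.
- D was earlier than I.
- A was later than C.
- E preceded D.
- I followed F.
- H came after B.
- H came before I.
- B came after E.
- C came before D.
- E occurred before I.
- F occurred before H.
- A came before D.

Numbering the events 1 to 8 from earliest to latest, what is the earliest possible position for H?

4

B, E, and F must all come before H — 3 forced predecessors.
Nothing else is forced ahead of H, so its earliest slot is position 3 + 1 = 4.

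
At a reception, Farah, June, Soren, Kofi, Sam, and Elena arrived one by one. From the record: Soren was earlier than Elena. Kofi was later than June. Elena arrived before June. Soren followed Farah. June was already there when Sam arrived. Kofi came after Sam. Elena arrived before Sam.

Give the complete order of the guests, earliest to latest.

Farah, Soren, Elena, June, Sam, Kofi

The constraints fix every adjacent pair, so only one ordering works:
Farah → Soren → Elena → June → Sam → Kofi.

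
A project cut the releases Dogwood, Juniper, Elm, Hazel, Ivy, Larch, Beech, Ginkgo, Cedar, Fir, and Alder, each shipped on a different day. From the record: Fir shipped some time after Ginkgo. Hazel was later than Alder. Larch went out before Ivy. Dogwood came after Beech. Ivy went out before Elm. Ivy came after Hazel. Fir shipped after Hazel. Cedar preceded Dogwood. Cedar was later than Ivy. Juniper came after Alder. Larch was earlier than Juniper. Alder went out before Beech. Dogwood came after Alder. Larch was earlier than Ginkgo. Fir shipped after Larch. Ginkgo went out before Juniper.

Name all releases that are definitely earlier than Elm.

Alder, Hazel, Ivy, Larch

Directly stated before Elm: Ivy.
Alder reaches Elm via Alder → Hazel → Ivy → Elm.
Hazel reaches Elm via Hazel → Ivy → Elm.
Larch reaches Elm via Larch → Ivy → Elm.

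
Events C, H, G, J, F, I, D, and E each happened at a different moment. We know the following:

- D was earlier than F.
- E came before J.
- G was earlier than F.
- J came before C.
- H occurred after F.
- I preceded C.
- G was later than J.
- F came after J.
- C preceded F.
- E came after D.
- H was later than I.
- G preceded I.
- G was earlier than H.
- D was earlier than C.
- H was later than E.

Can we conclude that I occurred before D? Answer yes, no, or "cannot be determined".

no

Tracing the constraints gives D → E → J → G → I, so D must come before I.
That means I cannot be before D.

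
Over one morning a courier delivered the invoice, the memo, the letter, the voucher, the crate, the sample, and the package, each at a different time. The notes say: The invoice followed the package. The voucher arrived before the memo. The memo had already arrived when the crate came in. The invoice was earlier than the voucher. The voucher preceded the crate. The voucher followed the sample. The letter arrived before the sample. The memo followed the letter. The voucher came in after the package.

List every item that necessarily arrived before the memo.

Directly stated before the memo: the letter and the voucher.
The invoice reaches the memo via the invoice → the voucher → the memo.
The package reaches the memo via the package → the voucher → the memo.
The sample reaches the memo via the sample → the voucher → the memo.
No chain forces the crate ahead of the memo.

the invoice, the letter, the package, the sample, the voucher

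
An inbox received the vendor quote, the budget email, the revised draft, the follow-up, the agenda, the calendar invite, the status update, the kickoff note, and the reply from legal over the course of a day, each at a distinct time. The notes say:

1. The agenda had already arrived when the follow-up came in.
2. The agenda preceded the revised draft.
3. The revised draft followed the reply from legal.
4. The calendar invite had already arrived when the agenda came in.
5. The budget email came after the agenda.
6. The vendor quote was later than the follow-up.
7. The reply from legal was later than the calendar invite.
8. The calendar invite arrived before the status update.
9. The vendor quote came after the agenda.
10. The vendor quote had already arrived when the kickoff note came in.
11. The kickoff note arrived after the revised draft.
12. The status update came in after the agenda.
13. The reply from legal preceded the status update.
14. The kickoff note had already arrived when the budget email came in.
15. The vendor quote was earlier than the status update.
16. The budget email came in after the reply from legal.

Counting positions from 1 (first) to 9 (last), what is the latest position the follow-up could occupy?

The follow-up must come before the budget email, the kickoff note, the status update, and the vendor quote — 4 messages forced after it.
Everything else can be placed before the follow-up in some valid order, so the follow-up can sit as late as position 9 − 4 = 5.

5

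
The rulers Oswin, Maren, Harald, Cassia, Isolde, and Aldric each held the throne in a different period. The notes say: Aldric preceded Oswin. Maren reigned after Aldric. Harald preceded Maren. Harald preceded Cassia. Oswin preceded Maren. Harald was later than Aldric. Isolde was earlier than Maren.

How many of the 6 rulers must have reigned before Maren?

Directly stated before Maren: Aldric, Harald, Isolde, and Oswin.
That's Aldric, Harald, Isolde, and Oswin — 4 in all.

4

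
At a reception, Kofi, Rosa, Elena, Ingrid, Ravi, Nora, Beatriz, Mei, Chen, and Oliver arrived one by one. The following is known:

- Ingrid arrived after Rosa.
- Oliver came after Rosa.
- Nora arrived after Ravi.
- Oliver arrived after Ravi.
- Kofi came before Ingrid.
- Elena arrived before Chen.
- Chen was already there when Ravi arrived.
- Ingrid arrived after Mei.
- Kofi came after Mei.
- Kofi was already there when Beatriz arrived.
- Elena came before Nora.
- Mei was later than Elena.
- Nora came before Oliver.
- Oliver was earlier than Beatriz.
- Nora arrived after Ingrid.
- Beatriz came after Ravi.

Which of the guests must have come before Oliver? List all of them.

Chen, Elena, Ingrid, Kofi, Mei, Nora, Ravi, Rosa

Directly stated before Oliver: Nora, Ravi, and Rosa.
Chen reaches Oliver via Chen → Ravi → Oliver.
Elena reaches Oliver via Elena → Nora → Oliver.
Ingrid reaches Oliver via Ingrid → Nora → Oliver.
Likewise Kofi and Mei each reach Oliver by chaining the stated constraints.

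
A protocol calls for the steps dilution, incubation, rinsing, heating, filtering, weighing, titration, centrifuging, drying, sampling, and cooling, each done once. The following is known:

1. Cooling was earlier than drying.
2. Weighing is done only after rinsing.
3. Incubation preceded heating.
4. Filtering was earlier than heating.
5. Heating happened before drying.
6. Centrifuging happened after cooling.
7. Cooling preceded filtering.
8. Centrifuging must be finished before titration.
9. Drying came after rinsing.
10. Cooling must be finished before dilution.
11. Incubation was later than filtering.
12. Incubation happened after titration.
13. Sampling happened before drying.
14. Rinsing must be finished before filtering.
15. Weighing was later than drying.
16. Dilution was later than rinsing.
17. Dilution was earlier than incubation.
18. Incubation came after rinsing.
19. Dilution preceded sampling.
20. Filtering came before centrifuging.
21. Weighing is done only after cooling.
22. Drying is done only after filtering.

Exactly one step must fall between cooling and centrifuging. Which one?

Tracing the constraints gives cooling → filtering → centrifuging, so filtering sits after cooling and before centrifuging.
No other step is forced both after cooling and before centrifuging.

filtering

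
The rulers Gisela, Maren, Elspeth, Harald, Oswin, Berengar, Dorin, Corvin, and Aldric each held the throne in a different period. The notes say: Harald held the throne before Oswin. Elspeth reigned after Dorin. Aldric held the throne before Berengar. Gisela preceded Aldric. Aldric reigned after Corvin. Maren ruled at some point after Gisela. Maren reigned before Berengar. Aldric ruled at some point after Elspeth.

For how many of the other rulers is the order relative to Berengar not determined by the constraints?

Forced before Berengar: Aldric, Corvin, Dorin, Elspeth, Gisela, and Maren.
That leaves Harald and Oswin with no forced order relative to Berengar — 2.

2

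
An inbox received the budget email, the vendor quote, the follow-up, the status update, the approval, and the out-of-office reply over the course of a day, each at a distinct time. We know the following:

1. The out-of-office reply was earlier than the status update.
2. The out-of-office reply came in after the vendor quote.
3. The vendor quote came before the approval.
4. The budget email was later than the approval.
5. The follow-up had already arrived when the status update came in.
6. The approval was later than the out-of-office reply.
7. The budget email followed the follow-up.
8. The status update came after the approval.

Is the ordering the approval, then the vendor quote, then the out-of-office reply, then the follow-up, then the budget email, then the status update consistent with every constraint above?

no

The constraints require the vendor quote before the approval, but in the proposed sequence the approval appears ahead of the vendor quote. That one violation is enough.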